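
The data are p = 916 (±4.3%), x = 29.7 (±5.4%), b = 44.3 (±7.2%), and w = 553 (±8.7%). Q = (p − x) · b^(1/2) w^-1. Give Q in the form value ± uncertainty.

10.7 ± 1.11

Let u = p − x = 886. δu = √(δp² + δx²) = √(1550 + 2.57) = 39.4, so δu/u = 0.0445.
Q is then a monomial in u, b, w:
δQ/Q = √((δu/u)² + (½·δb/b)² + (-1·δw/w)²) = √(0.00198 + 0.00130 + 0.00757) = 0.104
Q = 10.7, so δQ = 0.104 × 10.7 = 1.11.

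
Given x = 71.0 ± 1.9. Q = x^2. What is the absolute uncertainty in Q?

270

Products/powers → add relative errors in quadrature, weighted by exponent:
  (2·δx/x)² = (2×0.0268)² = 0.00286
δQ/Q = √(0.00286) = 0.0535
Q = 5040, so δQ = 0.0535 × 5040 = 270.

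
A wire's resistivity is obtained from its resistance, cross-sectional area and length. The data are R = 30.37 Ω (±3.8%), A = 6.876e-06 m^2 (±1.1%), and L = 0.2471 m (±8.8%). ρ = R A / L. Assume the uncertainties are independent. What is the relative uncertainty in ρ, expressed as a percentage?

9.65%

For a monomial ρ ∝ R, A, L^-1, fractional errors add in quadrature:
  (1·δR/R)² = (1×0.0380)² = 0.00144;  (1·δA/A)² = (1×0.0110)² = 0.000121;  (-1·δL/L)² = (-1×0.0880)² = 0.00774
δρ/ρ = √(0.00931) = 0.0965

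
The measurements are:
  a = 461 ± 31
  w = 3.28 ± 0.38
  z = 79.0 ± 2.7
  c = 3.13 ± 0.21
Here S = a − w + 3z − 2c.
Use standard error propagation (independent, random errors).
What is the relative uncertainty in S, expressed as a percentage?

4.65%

Sums and differences: (δS)² = Σ (cᵢ δxᵢ)².
  (δa)² = 961;  (δw)² = 0.144;  (3·δz)² = 65.6;  (2·δc)² = 0.176
δS = √(1030) = 32.0
S = 688, so δS/S = 32.0/688 = 0.0465.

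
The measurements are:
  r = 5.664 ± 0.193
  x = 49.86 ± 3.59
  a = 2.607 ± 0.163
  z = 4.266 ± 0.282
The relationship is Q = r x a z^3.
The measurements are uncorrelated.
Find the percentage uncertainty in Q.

For a monomial Q ∝ r, x, a, z^3, fractional errors add in quadrature:
  (1·δr/r)² = (1×0.0341)² = 0.00116;  (1·δx/x)² = (1×0.0720)² = 0.00518;  (1·δa/a)² = (1×0.0625)² = 0.00391;  (3·δz/z)² = (3×0.0661)² = 0.0393
δQ/Q = √(0.0496) = 0.223

22.3%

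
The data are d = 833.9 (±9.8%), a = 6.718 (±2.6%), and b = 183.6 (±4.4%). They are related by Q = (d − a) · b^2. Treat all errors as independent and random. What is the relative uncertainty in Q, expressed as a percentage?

Let u = d − a = 827.2. δu = √(δd² + δa²) = √(6680 + 0.0305) = 81.7, so δu/u = 0.0988.
Q is then a monomial in u, b:
δQ/Q = √((δu/u)² + (2·δb/b)²) = √(0.00976 + 0.00774) = 0.132

13.2%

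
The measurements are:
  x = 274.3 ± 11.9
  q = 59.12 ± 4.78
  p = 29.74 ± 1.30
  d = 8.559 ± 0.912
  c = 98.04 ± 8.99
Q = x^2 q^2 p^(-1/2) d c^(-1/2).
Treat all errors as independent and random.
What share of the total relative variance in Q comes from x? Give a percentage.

(δQ/Q)² = (2·δx/x)² + (2·δq/q)² + (−½·δp/p)² + (1·δd/d)² + (−½·δc/c)²
  x term: (2×0.0434)² = 0.00753
  q term: (2×0.0809)² = 0.0261
  p term: (-0.5×0.0437)² = 0.000478
  d term: (1×0.107)² = 0.0114
  c term: (-0.5×0.0917)² = 0.00210
Total = 0.0476. Share from x = 0.00753/0.0476 = 0.158.

15.8%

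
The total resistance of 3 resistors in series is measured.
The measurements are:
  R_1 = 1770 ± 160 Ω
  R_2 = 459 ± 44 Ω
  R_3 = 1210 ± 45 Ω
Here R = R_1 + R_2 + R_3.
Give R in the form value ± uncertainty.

Each term contributes (cᵢ δxᵢ)² to (δR)²:
  (δR_1)² = 25600;  (δR_2)² = 1940;  (δR_3)² = 2020
δR = √(29600) = 172 Ω
R = 3440 Ω.

3440 ± 172 Ω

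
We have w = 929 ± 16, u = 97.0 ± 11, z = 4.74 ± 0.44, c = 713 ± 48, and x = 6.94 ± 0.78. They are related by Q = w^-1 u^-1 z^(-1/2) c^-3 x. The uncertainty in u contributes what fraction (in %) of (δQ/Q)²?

18.7%

(δQ/Q)² = (-1·δw/w)² + (-1·δu/u)² + (−½·δz/z)² + (-3·δc/c)² + (1·δx/x)²
  w term: (-1×0.0172)² = 0.000297
  u term: (-1×0.113)² = 0.0129
  z term: (-0.5×0.0928)² = 0.00215
  c term: (-3×0.0673)² = 0.0408
  x term: (1×0.112)² = 0.0126
Total = 0.0687. Share from u = 0.0129/0.0687 = 0.187.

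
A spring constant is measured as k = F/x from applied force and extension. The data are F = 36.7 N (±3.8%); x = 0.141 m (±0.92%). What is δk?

10.2 N/m

k is a product of powers, so relative uncertainties combine in quadrature:
  (1·δF/F)² = (1×0.0380)² = 0.00144;  (-1·δx/x)² = (-1×0.00920)² = 8.46e-05
δk/k = √(0.00153) = 0.0391
k = 260 N/m, so δk = 0.0391 × 260 = 10.2 N/m.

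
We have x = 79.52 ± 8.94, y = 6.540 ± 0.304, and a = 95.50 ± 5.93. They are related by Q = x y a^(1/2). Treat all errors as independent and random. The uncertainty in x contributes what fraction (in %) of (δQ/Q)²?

80.2%

(δQ/Q)² = (1·δx/x)² + (1·δy/y)² + (½·δa/a)²
  x term: (1×0.112)² = 0.0126
  y term: (1×0.0465)² = 0.00216
  a term: (0.5×0.0621)² = 0.000964
Total = 0.0158. Share from x = 0.0126/0.0158 = 0.802.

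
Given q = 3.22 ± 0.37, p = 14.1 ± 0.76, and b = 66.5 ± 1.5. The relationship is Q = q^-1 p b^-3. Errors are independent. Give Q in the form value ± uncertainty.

(1.49 ± 0.214) × 10^-5

Each factor contributes (exponent × relative error)² to (δQ/Q)²:
  (-1·δq/q)² = (-1×0.115)² = 0.0132;  (1·δp/p)² = (1×0.0539)² = 0.00291;  (-3·δb/b)² = (-3×0.0226)² = 0.00458
δQ/Q = √(0.0207) = 0.144
Q = 1.49e-05, so δQ = 0.144 × 1.49e-05 = 2.14e-06.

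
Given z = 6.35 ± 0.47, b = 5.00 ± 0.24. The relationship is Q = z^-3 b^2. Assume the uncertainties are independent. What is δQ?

Q is a product of powers, so relative uncertainties combine in quadrature:
  (-3·δz/z)² = (-3×0.0740)² = 0.0493;  (2·δb/b)² = (2×0.0480)² = 0.00922
δQ/Q = √(0.0585) = 0.242
Q = 0.0976, so δQ = 0.242 × 0.0976 = 0.0236.

0.0236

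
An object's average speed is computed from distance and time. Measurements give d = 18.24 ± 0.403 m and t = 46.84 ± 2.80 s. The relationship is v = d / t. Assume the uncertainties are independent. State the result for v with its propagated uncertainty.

For a monomial v ∝ d, t^-1, fractional errors add in quadrature:
  (1·δd/d)² = (1×0.0221)² = 0.000488;  (-1·δt/t)² = (-1×0.0598)² = 0.00357
δv/v = √(0.00406) = 0.0637
v = 0.3894 m/s, so δv = 0.0637 × 0.3894 = 0.0248 m/s.

0.3894 ± 0.0248 m/s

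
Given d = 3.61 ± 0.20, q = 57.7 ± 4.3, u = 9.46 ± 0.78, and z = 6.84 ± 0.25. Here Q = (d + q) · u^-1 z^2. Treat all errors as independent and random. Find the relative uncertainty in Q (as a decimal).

Let w = d + q = 61.3. δw = √(δd² + δq²) = √(0.0400 + 18.5) = 4.30, so δw/w = 0.0702.
Q is then a monomial in w, u, z:
δQ/Q = √((δw/w)² + (-1·δu/u)² + (2·δz/z)²) = √(0.00493 + 0.00680 + 0.00534) = 0.131

0.131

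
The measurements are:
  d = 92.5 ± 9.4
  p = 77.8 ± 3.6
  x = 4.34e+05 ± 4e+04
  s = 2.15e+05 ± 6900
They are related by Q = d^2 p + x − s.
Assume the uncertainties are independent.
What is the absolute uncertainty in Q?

Let w = d^2·p = 6.66e+05. δw/w = √((2·δd/d)² + (1·δp/p)²) = √(0.0413 + 0.00214) = 0.208, so δw = 1.39e+05.
Q = w + x − s: δQ = √(δw² + δx² + δs²) = √(1.93e+10 + 1.6e+09 + 4.76e+07) = 1.45e+05

1.45e+05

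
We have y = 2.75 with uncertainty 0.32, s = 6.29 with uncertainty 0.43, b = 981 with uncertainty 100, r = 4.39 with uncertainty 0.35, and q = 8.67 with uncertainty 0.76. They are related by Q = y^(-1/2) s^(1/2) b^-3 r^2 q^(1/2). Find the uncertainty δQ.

3.22e-08

Q is a product of powers, so relative uncertainties combine in quadrature:
  (−½·δy/y)² = (-0.5×0.116)² = 0.00339;  (½·δs/s)² = (0.5×0.0684)² = 0.00117;  (-3·δb/b)² = (-3×0.102)² = 0.0935;  (2·δr/r)² = (2×0.0797)² = 0.0254;  (½·δq/q)² = (0.5×0.0877)² = 0.00192
δQ/Q = √(0.125) = 0.354
Q = 9.09e-08, so δQ = 0.354 × 9.09e-08 = 3.22e-08.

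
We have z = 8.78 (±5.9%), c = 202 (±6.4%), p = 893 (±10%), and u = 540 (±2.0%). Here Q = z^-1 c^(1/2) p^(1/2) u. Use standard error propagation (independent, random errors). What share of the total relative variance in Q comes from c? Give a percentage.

(δQ/Q)² = (-1·δz/z)² + (½·δc/c)² + (½·δp/p)² + (1·δu/u)²
  z term: (-1×0.0590)² = 0.00348
  c term: (0.5×0.0640)² = 0.00102
  p term: (0.5×0.100)² = 0.00250
  u term: (1×0.0200)² = 0.000400
Total = 0.00741. Share from c = 0.00102/0.00741 = 0.138.

13.8%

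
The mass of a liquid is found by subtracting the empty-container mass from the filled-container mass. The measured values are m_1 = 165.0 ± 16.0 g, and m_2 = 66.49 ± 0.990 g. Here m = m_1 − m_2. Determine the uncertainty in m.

Sums and differences: (δm)² = Σ (cᵢ δxᵢ)².
  (δm_1)² = 256;  (δm_2)² = 0.980
δm = √(257) = 16.0 g

16.0 g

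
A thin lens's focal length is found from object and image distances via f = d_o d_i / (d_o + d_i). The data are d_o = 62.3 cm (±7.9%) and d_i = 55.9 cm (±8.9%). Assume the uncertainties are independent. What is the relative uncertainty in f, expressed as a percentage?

6.00%

∂f/∂d_o = (d_i/(d_o+d_i))² = 0.224;  ∂f/∂d_i = (d_o/(d_o+d_i))² = 0.278
δf = √((∂f/∂d_o · δd_o)² + (∂f/∂d_i · δd_i)²) = √(1.21 + 1.91) = 1.77 cm
f = 29.5 cm, so δf/f = 1.77/29.5 = 0.0600.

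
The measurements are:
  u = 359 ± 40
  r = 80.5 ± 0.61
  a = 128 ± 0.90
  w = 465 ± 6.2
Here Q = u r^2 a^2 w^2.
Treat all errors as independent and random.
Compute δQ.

9.59e+14

Each factor contributes (exponent × relative error)² to (δQ/Q)²:
  (1·δu/u)² = (1×0.111)² = 0.0124;  (2·δr/r)² = (2×0.00758)² = 0.000230;  (2·δa/a)² = (2×0.00703)² = 0.000198;  (2·δw/w)² = (2×0.0133)² = 0.000711
δQ/Q = √(0.0136) = 0.116
Q = 8.24e+15, so δQ = 0.116 × 8.24e+15 = 9.59e+14.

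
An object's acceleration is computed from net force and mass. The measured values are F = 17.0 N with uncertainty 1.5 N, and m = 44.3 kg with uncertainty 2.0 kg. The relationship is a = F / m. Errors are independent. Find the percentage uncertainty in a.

9.91%

Each factor contributes (exponent × relative error)² to (δa/a)²:
  (1·δF/F)² = (1×0.0882)² = 0.00779;  (-1·δm/m)² = (-1×0.0451)² = 0.00204
δa/a = √(0.00982) = 0.0991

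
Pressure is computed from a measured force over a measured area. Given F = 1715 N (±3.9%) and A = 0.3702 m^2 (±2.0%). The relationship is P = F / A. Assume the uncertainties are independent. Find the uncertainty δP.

P is a product of powers, so relative uncertainties combine in quadrature:
  (1·δF/F)² = (1×0.0390)² = 0.00152;  (-1·δA/A)² = (-1×0.0200)² = 0.000400
δP/P = √(0.00192) = 0.0438
P = 4633 Pa, so δP = 0.0438 × 4633 = 203 Pa.

203 Pa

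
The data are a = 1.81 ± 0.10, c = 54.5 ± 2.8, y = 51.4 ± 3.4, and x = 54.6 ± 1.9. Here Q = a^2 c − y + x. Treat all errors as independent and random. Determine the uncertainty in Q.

22.1

Let p = a^2·c = 179. δp/p = √((2·δa/a)² + (1·δc/c)²) = √(0.0122 + 0.00264) = 0.122, so δp = 21.8.
Q = p − y + x: δQ = √(δp² + δy² + δx²) = √(473 + 11.6 + 3.61) = 22.1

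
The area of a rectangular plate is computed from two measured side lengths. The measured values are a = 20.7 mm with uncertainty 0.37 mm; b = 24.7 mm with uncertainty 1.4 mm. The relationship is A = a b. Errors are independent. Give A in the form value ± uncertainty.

A is a product of powers, so relative uncertainties combine in quadrature:
  (1·δa/a)² = (1×0.0179)² = 0.000319;  (1·δb/b)² = (1×0.0567)² = 0.00321
δA/A = √(0.00353) = 0.0594
A = 511 mm^2, so δA = 0.0594 × 511 = 30.4 mm^2.

511 ± 30.4 mm^2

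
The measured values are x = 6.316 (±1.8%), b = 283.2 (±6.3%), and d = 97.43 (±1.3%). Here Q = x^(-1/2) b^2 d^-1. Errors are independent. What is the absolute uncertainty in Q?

41.6

Products/powers → add relative errors in quadrature, weighted by exponent:
  (−½·δx/x)² = (-0.5×0.0180)² = 8.1e-05;  (2·δb/b)² = (2×0.0630)² = 0.0159;  (-1·δd/d)² = (-1×0.0130)² = 0.000169
δQ/Q = √(0.0161) = 0.127
Q = 327.5, so δQ = 0.127 × 327.5 = 41.6.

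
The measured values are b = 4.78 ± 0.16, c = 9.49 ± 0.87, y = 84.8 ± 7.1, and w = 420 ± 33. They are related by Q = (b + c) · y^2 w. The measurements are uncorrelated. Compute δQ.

Let u = b + c = 14.3. δu = √(δb² + δc²) = √(0.0256 + 0.757) = 0.885, so δu/u = 0.0620.
Q is then a monomial in u, y, w:
δQ/Q = √((δu/u)² + (2·δy/y)² + (1·δw/w)²) = √(0.00384 + 0.0280 + 0.00617) = 0.195
Q = 4.31e+07, so δQ = 0.195 × 4.31e+07 = 8.41e+06.

8.41e+06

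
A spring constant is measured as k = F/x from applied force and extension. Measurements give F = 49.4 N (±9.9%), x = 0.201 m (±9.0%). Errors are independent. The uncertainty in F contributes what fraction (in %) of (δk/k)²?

(δk/k)² = (1·δF/F)² + (-1·δx/x)²
  F term: (1×0.0990)² = 0.00980
  x term: (-1×0.0900)² = 0.00810
Total = 0.0179. Share from F = 0.00980/0.0179 = 0.548.

54.8%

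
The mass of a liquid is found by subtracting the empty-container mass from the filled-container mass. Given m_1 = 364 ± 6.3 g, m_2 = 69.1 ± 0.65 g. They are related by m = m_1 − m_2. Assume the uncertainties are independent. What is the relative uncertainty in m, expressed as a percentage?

Each term contributes (cᵢ δxᵢ)² to (δm)²:
  (δm_1)² = 39.7;  (δm_2)² = 0.423
δm = √(40.1) = 6.33 g
m = 295 g, so δm/m = 6.33/295 = 0.0215.

2.15%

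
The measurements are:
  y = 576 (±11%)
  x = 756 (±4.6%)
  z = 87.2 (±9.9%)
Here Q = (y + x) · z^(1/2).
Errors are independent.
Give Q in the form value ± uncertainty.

12400 ± 914

Let u = y + x = 1330. δu = √(δy² + δx²) = √(4010 + 1210) = 72.3, so δu/u = 0.0543.
Q is then a monomial in u, z:
δQ/Q = √((δu/u)² + (½·δz/z)²) = √(0.00294 + 0.00245) = 0.0734
Q = 12400, so δQ = 0.0734 × 12400 = 914.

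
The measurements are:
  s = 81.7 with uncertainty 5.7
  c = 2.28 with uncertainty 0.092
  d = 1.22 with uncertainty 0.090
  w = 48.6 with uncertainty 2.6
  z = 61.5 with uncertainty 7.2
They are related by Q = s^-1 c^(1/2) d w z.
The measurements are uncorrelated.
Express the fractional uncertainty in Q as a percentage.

16.5%

Relative error in a monomial: (δQ/Q)² = Σ (nᵢ · δxᵢ/xᵢ)².
  (-1·δs/s)² = (-1×0.0698)² = 0.00487;  (½·δc/c)² = (0.5×0.0404)² = 0.000407;  (1·δd/d)² = (1×0.0738)² = 0.00544;  (1·δw/w)² = (1×0.0535)² = 0.00286;  (1·δz/z)² = (1×0.117)² = 0.0137
δQ/Q = √(0.0273) = 0.165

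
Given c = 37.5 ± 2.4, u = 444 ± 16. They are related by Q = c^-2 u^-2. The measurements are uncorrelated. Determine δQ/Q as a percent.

Each factor contributes (exponent × relative error)² to (δQ/Q)²:
  (-2·δc/c)² = (-2×0.0640)² = 0.0164;  (-2·δu/u)² = (-2×0.0360)² = 0.00519
δQ/Q = √(0.0216) = 0.147

14.7%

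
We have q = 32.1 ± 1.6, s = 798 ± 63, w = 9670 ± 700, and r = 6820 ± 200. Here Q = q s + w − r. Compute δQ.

Let p = q·s = 25600. δp/p = √((1·δq/q)² + (1·δs/s)²) = √(0.00248 + 0.00623) = 0.0934, so δp = 2390.
Q = p + w − r: δQ = √(δp² + δw² + δr²) = √(5.72e+06 + 4.9e+05 + 40000) = 2500

2500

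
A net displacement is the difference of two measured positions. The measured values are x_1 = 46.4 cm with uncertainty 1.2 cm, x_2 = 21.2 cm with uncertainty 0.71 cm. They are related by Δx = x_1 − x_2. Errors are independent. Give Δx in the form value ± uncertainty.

Absolute uncertainties add in quadrature for a linear combination:
  (δx_1)² = 1.44;  (δx_2)² = 0.504
δΔx = √(1.94) = 1.39 cm
Δx = 25.2 cm.

25.2 ± 1.39 cm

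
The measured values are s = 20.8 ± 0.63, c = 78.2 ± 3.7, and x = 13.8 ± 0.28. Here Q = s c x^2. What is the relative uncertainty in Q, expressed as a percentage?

Products/powers → add relative errors in quadrature, weighted by exponent:
  (1·δs/s)² = (1×0.0303)² = 0.000917;  (1·δc/c)² = (1×0.0473)² = 0.00224;  (2·δx/x)² = (2×0.0203)² = 0.00165
δQ/Q = √(0.00480) = 0.0693

6.93%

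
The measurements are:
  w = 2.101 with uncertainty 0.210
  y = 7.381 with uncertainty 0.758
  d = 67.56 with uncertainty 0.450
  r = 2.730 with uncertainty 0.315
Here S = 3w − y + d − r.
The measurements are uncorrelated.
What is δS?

1.13

Each term contributes (cᵢ δxᵢ)² to (δS)²:
  (3·δw)² = 0.397;  (δy)² = 0.575;  (δd)² = 0.203;  (δr)² = 0.0992
δS = √(1.27) = 1.13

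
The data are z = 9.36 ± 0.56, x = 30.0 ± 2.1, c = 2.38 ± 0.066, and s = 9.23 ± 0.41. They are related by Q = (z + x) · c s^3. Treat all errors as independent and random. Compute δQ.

Let u = z + x = 39.4. δu = √(δz² + δx²) = √(0.314 + 4.41) = 2.17, so δu/u = 0.0552.
Q is then a monomial in u, c, s:
δQ/Q = √((δu/u)² + (1·δc/c)² + (3·δs/s)²) = √(0.00305 + 0.000769 + 0.0178) = 0.147
Q = 73700, so δQ = 0.147 × 73700 = 10800.

10800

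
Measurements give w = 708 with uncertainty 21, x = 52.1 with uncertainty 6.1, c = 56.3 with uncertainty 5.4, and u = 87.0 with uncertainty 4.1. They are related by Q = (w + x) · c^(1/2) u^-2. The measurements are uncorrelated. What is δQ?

Let h = w + x = 760. δh = √(δw² + δx²) = √(441 + 37.2) = 21.9, so δh/h = 0.0288.
Q is then a monomial in h, c, u:
δQ/Q = √((δh/h)² + (½·δc/c)² + (-2·δu/u)²) = √(0.000828 + 0.00230 + 0.00888) = 0.110
Q = 0.754, so δQ = 0.110 × 0.754 = 0.0826.

0.0826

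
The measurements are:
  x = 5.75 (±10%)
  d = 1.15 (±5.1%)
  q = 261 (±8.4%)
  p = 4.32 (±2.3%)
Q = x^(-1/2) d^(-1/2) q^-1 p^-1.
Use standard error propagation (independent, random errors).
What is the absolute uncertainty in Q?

Each factor contributes (exponent × relative error)² to (δQ/Q)²:
  (−½·δx/x)² = (-0.5×0.100)² = 0.00250;  (−½·δd/d)² = (-0.5×0.0510)² = 0.000650;  (-1·δq/q)² = (-1×0.0840)² = 0.00706;  (-1·δp/p)² = (-1×0.0230)² = 0.000529
δQ/Q = √(0.0107) = 0.104
Q = 0.000345, so δQ = 0.104 × 0.000345 = 3.57e-05.

3.57e-05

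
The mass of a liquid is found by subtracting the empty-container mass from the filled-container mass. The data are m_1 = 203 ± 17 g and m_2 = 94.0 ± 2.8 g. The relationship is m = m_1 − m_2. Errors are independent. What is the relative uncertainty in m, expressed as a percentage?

15.8%

For a sum/difference, combine absolute errors in quadrature:
  (δm_1)² = 289;  (δm_2)² = 7.84
δm = √(297) = 17.2 g
m = 109 g, so δm/m = 17.2/109 = 0.158.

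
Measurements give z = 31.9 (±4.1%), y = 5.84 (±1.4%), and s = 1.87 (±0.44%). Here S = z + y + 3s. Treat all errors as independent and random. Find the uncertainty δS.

Sums and differences: (δS)² = Σ (cᵢ δxᵢ)².
  (δz)² = 1.71;  (δy)² = 0.00668;  (3·δs)² = 0.000609
δS = √(1.72) = 1.31

1.31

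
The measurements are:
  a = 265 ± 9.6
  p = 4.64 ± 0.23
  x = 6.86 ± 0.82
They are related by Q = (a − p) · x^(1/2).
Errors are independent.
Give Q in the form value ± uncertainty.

682 ± 47.9

Let u = a − p = 260. δu = √(δa² + δp²) = √(92.2 + 0.0529) = 9.60, so δu/u = 0.0369.
Q is then a monomial in u, x:
δQ/Q = √((δu/u)² + (½·δx/x)²) = √(0.00136 + 0.00357) = 0.0702
Q = 682, so δQ = 0.0702 × 682 = 47.9.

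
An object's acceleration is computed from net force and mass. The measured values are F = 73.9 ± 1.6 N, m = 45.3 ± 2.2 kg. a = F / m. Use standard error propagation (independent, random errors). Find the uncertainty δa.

a is a product of powers, so relative uncertainties combine in quadrature:
  (1·δF/F)² = (1×0.0217)² = 0.000469;  (-1·δm/m)² = (-1×0.0486)² = 0.00236
δa/a = √(0.00283) = 0.0532
a = 1.63 m/s^2, so δa = 0.0532 × 1.63 = 0.0867 m/s^2.

0.0867 m/s^2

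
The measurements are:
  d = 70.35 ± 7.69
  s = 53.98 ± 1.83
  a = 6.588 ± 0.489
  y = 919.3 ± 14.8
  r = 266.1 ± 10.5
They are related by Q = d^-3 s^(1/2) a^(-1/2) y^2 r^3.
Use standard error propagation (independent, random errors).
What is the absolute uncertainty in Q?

4.61e+07

For a monomial Q ∝ d^-3, s^(1/2), a^(-1/2), y^2, r^3, fractional errors add in quadrature:
  (-3·δd/d)² = (-3×0.109)² = 0.108;  (½·δs/s)² = (0.5×0.0339)² = 0.000287;  (−½·δa/a)² = (-0.5×0.0742)² = 0.00138;  (2·δy/y)² = (2×0.0161)² = 0.00104;  (3·δr/r)² = (3×0.0395)² = 0.0140
δQ/Q = √(0.124) = 0.352
Q = 1.309e+08, so δQ = 0.352 × 1.309e+08 = 4.61e+07.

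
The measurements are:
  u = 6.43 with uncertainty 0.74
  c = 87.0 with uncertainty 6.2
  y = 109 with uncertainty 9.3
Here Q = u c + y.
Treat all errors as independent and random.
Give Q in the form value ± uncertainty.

668 ± 76.3

Let p = u·c = 559. δp/p = √((1·δu/u)² + (1·δc/c)²) = √(0.0132 + 0.00508) = 0.135, so δp = 75.7.
Q = p + y: δQ = √(δp² + δy²) = √(5730 + 86.5) = 76.3
Q = 668.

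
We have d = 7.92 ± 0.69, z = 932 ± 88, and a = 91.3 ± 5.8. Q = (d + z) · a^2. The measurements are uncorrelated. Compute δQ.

1.24e+06

Let u = d + z = 940. δu = √(δd² + δz²) = √(0.476 + 7740) = 88.0, so δu/u = 0.0936.
Q is then a monomial in u, a:
δQ/Q = √((δu/u)² + (2·δa/a)²) = √(0.00877 + 0.0161) = 0.158
Q = 7.83e+06, so δQ = 0.158 × 7.83e+06 = 1.24e+06.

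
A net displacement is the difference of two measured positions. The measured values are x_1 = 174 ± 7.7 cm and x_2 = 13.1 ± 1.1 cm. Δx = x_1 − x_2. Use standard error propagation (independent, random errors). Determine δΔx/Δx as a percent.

Δx is a linear combination, so absolute uncertainties add in quadrature:
  (δx_1)² = 59.3;  (δx_2)² = 1.21
δΔx = √(60.5) = 7.78 cm
Δx = 161 cm, so δΔx/Δx = 7.78/161 = 0.0483.

4.83%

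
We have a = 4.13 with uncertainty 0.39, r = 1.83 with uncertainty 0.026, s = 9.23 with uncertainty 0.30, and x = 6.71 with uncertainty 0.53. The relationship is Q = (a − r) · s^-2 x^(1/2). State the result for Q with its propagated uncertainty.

0.0699 ± 0.0130

Let u = a − r = 2.30. δu = √(δa² + δr²) = √(0.152 + 0.000676) = 0.391, so δu/u = 0.170.
Q is then a monomial in u, s, x:
δQ/Q = √((δu/u)² + (-2·δs/s)² + (½·δx/x)²) = √(0.0289 + 0.00423 + 0.00156) = 0.186
Q = 0.0699, so δQ = 0.186 × 0.0699 = 0.0130.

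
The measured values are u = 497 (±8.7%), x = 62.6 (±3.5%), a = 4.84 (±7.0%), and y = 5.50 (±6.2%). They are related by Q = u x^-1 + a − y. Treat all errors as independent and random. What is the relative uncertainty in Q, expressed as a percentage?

Let p = u·x^-1 = 7.94. δp/p = √((1·δu/u)² + (-1·δx/x)²) = √(0.00757 + 0.00123) = 0.0938, so δp = 0.745.
Q = p + a − y: δQ = √(δp² + δa² + δy²) = √(0.554 + 0.115 + 0.116) = 0.886
Q = 7.28, so δQ/Q = 0.886/7.28 = 0.122.

12.2%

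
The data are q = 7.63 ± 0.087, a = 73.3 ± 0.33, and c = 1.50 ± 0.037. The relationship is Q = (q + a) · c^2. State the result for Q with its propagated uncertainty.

182 ± 9.02

Let u = q + a = 80.9. δu = √(δq² + δa²) = √(0.00757 + 0.109) = 0.341, so δu/u = 0.00422.
Q is then a monomial in u, c:
δQ/Q = √((δu/u)² + (2·δc/c)²) = √(1.78e-05 + 0.00243) = 0.0495
Q = 182, so δQ = 0.0495 × 182 = 9.02.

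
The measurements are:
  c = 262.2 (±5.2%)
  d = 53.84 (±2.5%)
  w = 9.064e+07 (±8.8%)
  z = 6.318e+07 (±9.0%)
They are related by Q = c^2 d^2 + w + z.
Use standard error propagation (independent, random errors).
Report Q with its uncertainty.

Let p = c^2·d^2 = 1.993e+08. δp/p = √((2·δc/c)² + (2·δd/d)²) = √(0.0108 + 0.00250) = 0.115, so δp = 2.3e+07.
Q = p + w + z: δQ = √(δp² + δw² + δz²) = √(5.29e+14 + 6.36e+13 + 3.23e+13) = 2.5e+07
Q = 3.531e+08.

(3.531 ± 0.250) × 10^8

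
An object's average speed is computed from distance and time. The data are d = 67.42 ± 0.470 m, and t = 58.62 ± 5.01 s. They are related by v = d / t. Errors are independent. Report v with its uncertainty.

Each factor contributes (exponent × relative error)² to (δv/v)²:
  (1·δd/d)² = (1×0.00697)² = 4.86e-05;  (-1·δt/t)² = (-1×0.0855)² = 0.00730
δv/v = √(0.00735) = 0.0857
v = 1.150 m/s, so δv = 0.0857 × 1.150 = 0.0986 m/s.

1.150 ± 0.0986 m/s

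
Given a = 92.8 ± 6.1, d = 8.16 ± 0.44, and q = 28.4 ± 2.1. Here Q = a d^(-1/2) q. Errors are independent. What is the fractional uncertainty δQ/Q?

0.103

Products/powers → add relative errors in quadrature, weighted by exponent:
  (1·δa/a)² = (1×0.0657)² = 0.00432;  (−½·δd/d)² = (-0.5×0.0539)² = 0.000727;  (1·δq/q)² = (1×0.0739)² = 0.00547
δQ/Q = √(0.0105) = 0.103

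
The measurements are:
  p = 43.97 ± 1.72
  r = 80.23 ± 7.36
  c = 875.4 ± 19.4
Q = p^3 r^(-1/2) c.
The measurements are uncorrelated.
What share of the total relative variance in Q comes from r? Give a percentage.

(δQ/Q)² = (3·δp/p)² + (−½·δr/r)² + (1·δc/c)²
  p term: (3×0.0391)² = 0.0138
  r term: (-0.5×0.0917)² = 0.00210
  c term: (1×0.0222)² = 0.000491
Total = 0.0164. Share from r = 0.00210/0.0164 = 0.129.

12.9%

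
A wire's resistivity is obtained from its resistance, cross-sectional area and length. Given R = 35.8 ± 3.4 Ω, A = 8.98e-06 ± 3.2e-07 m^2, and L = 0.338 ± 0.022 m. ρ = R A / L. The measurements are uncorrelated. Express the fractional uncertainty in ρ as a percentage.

12.1%

Each factor contributes (exponent × relative error)² to (δρ/ρ)²:
  (1·δR/R)² = (1×0.0950)² = 0.00902;  (1·δA/A)² = (1×0.0356)² = 0.00127;  (-1·δL/L)² = (-1×0.0651)² = 0.00424
δρ/ρ = √(0.0145) = 0.121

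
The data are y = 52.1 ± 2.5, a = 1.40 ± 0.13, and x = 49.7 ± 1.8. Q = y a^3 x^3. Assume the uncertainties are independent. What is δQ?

5.31e+06

Since Q is a product/quotient, work with relative uncertainties:
  (1·δy/y)² = (1×0.0480)² = 0.00230;  (3·δa/a)² = (3×0.0929)² = 0.0776;  (3·δx/x)² = (3×0.0362)² = 0.0118
δQ/Q = √(0.0917) = 0.303
Q = 1.76e+07, so δQ = 0.303 × 1.76e+07 = 5.31e+06.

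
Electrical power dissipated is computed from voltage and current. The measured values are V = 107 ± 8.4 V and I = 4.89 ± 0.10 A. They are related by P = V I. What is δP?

Each factor contributes (exponent × relative error)² to (δP/P)²:
  (1·δV/V)² = (1×0.0785)² = 0.00616;  (1·δI/I)² = (1×0.0204)² = 0.000418
δP/P = √(0.00658) = 0.0811
P = 523 W, so δP = 0.0811 × 523 = 42.4 W.

42.4 W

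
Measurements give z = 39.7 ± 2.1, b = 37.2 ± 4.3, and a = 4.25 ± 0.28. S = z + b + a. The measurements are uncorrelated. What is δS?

4.79

S is a linear combination, so absolute uncertainties add in quadrature:
  (δz)² = 4.41;  (δb)² = 18.5;  (δa)² = 0.0784
δS = √(23.0) = 4.79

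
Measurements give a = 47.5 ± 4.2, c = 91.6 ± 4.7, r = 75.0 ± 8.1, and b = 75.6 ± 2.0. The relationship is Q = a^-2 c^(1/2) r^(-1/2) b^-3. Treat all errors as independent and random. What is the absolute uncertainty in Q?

Q is a product of powers, so relative uncertainties combine in quadrature:
  (-2·δa/a)² = (-2×0.0884)² = 0.0313;  (½·δc/c)² = (0.5×0.0513)² = 0.000658;  (−½·δr/r)² = (-0.5×0.108)² = 0.00292;  (-3·δb/b)² = (-3×0.0265)² = 0.00630
δQ/Q = √(0.0411) = 0.203
Q = 1.13e-09, so δQ = 0.203 × 1.13e-09 = 2.3e-10.

2.3e-10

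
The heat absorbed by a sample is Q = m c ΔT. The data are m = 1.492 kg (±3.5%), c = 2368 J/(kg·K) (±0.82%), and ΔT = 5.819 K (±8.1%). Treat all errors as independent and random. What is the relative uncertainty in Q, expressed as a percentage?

For a monomial Q ∝ m, c, ΔT, fractional errors add in quadrature:
  (1·δm/m)² = (1×0.0350)² = 0.00123;  (1·δc/c)² = (1×0.00820)² = 6.72e-05;  (1·δΔT/ΔT)² = (1×0.0810)² = 0.00656
δQ/Q = √(0.00785) = 0.0886

8.86%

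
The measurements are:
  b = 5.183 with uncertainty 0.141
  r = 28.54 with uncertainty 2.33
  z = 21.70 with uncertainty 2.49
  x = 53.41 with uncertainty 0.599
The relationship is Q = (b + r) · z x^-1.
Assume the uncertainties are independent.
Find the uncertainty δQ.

1.84

Let u = b + r = 33.72. δu = √(δb² + δr²) = √(0.0199 + 5.43) = 2.33, so δu/u = 0.0692.
Q is then a monomial in u, z, x:
δQ/Q = √((δu/u)² + (1·δz/z)² + (-1·δx/x)²) = √(0.00479 + 0.0132 + 0.000126) = 0.134
Q = 13.70, so δQ = 0.134 × 13.70 = 1.84.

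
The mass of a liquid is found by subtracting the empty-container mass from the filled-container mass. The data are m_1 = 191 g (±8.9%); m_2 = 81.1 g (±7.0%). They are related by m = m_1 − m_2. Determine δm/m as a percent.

16.3%

Sums and differences: (δm)² = Σ (cᵢ δxᵢ)².
  (δm_1)² = 289;  (δm_2)² = 32.2
δm = √(321) = 17.9 g
m = 110 g, so δm/m = 17.9/110 = 0.163.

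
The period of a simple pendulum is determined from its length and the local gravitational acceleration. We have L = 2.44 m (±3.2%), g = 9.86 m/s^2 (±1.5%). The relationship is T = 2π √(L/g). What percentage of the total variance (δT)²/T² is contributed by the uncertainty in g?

(δT/T)² = (½·δL/L)² + (−½·δg/g)²
  L term: (0.5×0.0320)² = 0.000256
  g term: (-0.5×0.0150)² = 5.62e-05
Total = 0.000312. Share from g = 5.62e-05/0.000312 = 0.180.

18.0%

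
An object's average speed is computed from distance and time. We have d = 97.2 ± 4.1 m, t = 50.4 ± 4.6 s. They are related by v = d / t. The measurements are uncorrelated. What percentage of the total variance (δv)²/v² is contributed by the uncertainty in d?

17.6%

(δv/v)² = (1·δd/d)² + (-1·δt/t)²
  d term: (1×0.0422)² = 0.00178
  t term: (-1×0.0913)² = 0.00833
Total = 0.0101. Share from d = 0.00178/0.0101 = 0.176.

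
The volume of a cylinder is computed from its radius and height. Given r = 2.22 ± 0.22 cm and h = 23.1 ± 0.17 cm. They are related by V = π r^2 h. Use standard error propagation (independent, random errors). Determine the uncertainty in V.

70.9 cm^3

Products/powers → add relative errors in quadrature, weighted by exponent:
  (2·δr/r)² = (2×0.0991)² = 0.0393;  (1·δh/h)² = (1×0.00736)² = 5.42e-05
δV/V = √(0.0393) = 0.198
V = 358 cm^3, so δV = 0.198 × 358 = 70.9 cm^3.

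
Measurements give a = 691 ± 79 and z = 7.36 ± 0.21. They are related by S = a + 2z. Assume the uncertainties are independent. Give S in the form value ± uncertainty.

Sums and differences: (δS)² = Σ (cᵢ δxᵢ)².
  (δa)² = 6240;  (2·δz)² = 0.176
δS = √(6240) = 79.0
S = 706.

706 ± 79.0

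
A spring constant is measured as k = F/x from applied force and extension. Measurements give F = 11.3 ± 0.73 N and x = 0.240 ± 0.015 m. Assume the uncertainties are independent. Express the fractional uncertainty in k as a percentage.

8.99%

Since k is a product/quotient, work with relative uncertainties:
  (1·δF/F)² = (1×0.0646)² = 0.00417;  (-1·δx/x)² = (-1×0.0625)² = 0.00391
δk/k = √(0.00808) = 0.0899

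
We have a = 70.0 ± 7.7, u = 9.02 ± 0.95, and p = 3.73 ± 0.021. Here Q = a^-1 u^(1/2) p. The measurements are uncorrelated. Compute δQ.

0.0195

Each factor contributes (exponent × relative error)² to (δQ/Q)²:
  (-1·δa/a)² = (-1×0.110)² = 0.0121;  (½·δu/u)² = (0.5×0.105)² = 0.00277;  (1·δp/p)² = (1×0.00563)² = 3.17e-05
δQ/Q = √(0.0149) = 0.122
Q = 0.160, so δQ = 0.122 × 0.160 = 0.0195.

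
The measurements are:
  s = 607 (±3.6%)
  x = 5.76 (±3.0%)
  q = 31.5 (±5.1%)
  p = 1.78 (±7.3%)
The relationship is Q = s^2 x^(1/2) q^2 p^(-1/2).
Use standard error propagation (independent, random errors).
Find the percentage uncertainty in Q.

13.1%

Products/powers → add relative errors in quadrature, weighted by exponent:
  (2·δs/s)² = (2×0.0360)² = 0.00518;  (½·δx/x)² = (0.5×0.0300)² = 0.000225;  (2·δq/q)² = (2×0.0510)² = 0.0104;  (−½·δp/p)² = (-0.5×0.0730)² = 0.00133
δQ/Q = √(0.0171) = 0.131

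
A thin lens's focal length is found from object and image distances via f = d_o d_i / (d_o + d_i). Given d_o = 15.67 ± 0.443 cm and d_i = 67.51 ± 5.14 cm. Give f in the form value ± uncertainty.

∂f/∂d_o = (d_i/(d_o+d_i))² = 0.659;  ∂f/∂d_i = (d_o/(d_o+d_i))² = 0.0355
δf = √((∂f/∂d_o · δd_o)² + (∂f/∂d_i · δd_i)²) = √(0.0852 + 0.0333) = 0.344 cm
f = 12.72 cm.

12.72 ± 0.344 cm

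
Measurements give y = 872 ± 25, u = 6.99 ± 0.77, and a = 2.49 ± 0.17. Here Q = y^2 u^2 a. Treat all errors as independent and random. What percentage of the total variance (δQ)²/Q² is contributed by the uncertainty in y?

(δQ/Q)² = (2·δy/y)² + (2·δu/u)² + (1·δa/a)²
  y term: (2×0.0287)² = 0.00329
  u term: (2×0.110)² = 0.0485
  a term: (1×0.0683)² = 0.00466
Total = 0.0565. Share from y = 0.00329/0.0565 = 0.0582.

5.82%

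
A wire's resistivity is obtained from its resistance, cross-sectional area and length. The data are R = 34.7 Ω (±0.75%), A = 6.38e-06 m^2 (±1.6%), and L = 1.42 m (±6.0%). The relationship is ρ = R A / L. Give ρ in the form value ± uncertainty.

For a monomial ρ ∝ R, A, L^-1, fractional errors add in quadrature:
  (1·δR/R)² = (1×0.00750)² = 5.63e-05;  (1·δA/A)² = (1×0.0160)² = 0.000256;  (-1·δL/L)² = (-1×0.0600)² = 0.00360
δρ/ρ = √(0.00391) = 0.0625
ρ = 0.000156 Ω·m, so δρ = 0.0625 × 0.000156 = 9.75e-06 Ω·m.

(1.56 ± 0.0975) × 10^-4 Ω·m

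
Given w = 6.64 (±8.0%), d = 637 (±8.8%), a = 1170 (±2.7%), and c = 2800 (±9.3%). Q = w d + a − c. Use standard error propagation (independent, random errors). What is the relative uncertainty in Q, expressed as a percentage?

21.8%

Let p = w·d = 4230. δp/p = √((1·δw/w)² + (1·δd/d)²) = √(0.00640 + 0.00774) = 0.119, so δp = 503.
Q = p + a − c: δQ = √(δp² + δa² + δc²) = √(2.53e+05 + 998 + 67800) = 567
Q = 2600, so δQ/Q = 567/2600 = 0.218.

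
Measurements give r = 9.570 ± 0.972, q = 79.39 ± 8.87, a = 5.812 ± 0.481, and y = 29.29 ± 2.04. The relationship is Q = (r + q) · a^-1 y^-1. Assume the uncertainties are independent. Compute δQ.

0.0771

Let u = r + q = 88.96. δu = √(δr² + δq²) = √(0.945 + 78.7) = 8.92, so δu/u = 0.100.
Q is then a monomial in u, a, y:
δQ/Q = √((δu/u)² + (-1·δa/a)² + (-1·δy/y)²) = √(0.0101 + 0.00685 + 0.00485) = 0.148
Q = 0.5226, so δQ = 0.148 × 0.5226 = 0.0771.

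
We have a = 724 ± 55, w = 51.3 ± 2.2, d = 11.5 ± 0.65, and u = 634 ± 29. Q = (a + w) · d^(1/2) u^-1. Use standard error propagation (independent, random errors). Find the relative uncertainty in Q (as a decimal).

Let h = a + w = 775. δh = √(δa² + δw²) = √(3020 + 4.84) = 55.0, so δh/h = 0.0710.
Q is then a monomial in h, d, u:
δQ/Q = √((δh/h)² + (½·δd/d)² + (-1·δu/u)²) = √(0.00504 + 0.000799 + 0.00209) = 0.0891

0.0891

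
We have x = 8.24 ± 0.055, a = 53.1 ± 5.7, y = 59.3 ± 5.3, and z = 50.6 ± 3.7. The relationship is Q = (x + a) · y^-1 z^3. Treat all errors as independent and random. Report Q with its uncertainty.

(1.34 ± 0.341) × 10^5

Let u = x + a = 61.3. δu = √(δx² + δa²) = √(0.00302 + 32.5) = 5.70, so δu/u = 0.0929.
Q is then a monomial in u, y, z:
δQ/Q = √((δu/u)² + (-1·δy/y)² + (3·δz/z)²) = √(0.00864 + 0.00799 + 0.0481) = 0.254
Q = 1.34e+05, so δQ = 0.254 × 1.34e+05 = 34100.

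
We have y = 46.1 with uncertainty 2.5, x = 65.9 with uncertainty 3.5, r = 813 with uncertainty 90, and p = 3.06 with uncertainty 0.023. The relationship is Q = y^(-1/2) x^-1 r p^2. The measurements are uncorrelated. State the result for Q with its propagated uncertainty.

17.0 ± 2.15

Relative error in a monomial: (δQ/Q)² = Σ (nᵢ · δxᵢ/xᵢ)².
  (−½·δy/y)² = (-0.5×0.0542)² = 0.000735;  (-1·δx/x)² = (-1×0.0531)² = 0.00282;  (1·δr/r)² = (1×0.111)² = 0.0123;  (2·δp/p)² = (2×0.00752)² = 0.000226
δQ/Q = √(0.0160) = 0.127
Q = 17.0, so δQ = 0.127 × 17.0 = 2.15.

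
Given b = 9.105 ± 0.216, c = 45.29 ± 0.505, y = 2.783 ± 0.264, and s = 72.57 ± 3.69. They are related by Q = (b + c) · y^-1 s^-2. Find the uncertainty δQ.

Let u = b + c = 54.39. δu = √(δb² + δc²) = √(0.0467 + 0.255) = 0.549, so δu/u = 0.0101.
Q is then a monomial in u, y, s:
δQ/Q = √((δu/u)² + (-1·δy/y)² + (-2·δs/s)²) = √(0.000102 + 0.00900 + 0.0103) = 0.139
Q = 0.003711, so δQ = 0.139 × 0.003711 = 0.000517.

0.000517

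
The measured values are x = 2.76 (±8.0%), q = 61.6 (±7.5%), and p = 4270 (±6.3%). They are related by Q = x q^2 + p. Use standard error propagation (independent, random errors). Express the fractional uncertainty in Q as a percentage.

12.2%

Let w = x·q^2 = 10500. δw/w = √((1·δx/x)² + (2·δq/q)²) = √(0.00640 + 0.0225) = 0.170, so δw = 1780.
Q = w + p: δQ = √(δw² + δp²) = √(3.17e+06 + 72400) = 1800
Q = 14700, so δQ/Q = 1800/14700 = 0.122.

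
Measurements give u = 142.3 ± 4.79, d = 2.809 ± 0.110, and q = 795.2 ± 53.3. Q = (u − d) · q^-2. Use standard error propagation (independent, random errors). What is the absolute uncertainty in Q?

Let w = u − d = 139.5. δw = √(δu² + δd²) = √(22.9 + 0.0121) = 4.79, so δw/w = 0.0343.
Q is then a monomial in w, q:
δQ/Q = √((δw/w)² + (-2·δq/q)²) = √(0.00118 + 0.0180) = 0.138
Q = 0.0002206, so δQ = 0.138 × 0.0002206 = 3.05e-05.

3.05e-05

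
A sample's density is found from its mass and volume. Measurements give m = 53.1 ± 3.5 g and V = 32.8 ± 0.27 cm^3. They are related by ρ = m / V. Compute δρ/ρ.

Since ρ is a product/quotient, work with relative uncertainties:
  (1·δm/m)² = (1×0.0659)² = 0.00434;  (-1·δV/V)² = (-1×0.00823)² = 6.78e-05
δρ/ρ = √(0.00441) = 0.0664

0.0664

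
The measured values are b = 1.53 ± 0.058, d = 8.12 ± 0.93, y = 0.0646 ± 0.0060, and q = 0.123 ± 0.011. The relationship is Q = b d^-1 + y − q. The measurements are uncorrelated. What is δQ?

0.0260

Let p = b·d^-1 = 0.188. δp/p = √((1·δb/b)² + (-1·δd/d)²) = √(0.00144 + 0.0131) = 0.121, so δp = 0.0227.
Q = p + y − q: δQ = √(δp² + δy² + δq²) = √(0.000517 + 3.6e-05 + 0.000121) = 0.0260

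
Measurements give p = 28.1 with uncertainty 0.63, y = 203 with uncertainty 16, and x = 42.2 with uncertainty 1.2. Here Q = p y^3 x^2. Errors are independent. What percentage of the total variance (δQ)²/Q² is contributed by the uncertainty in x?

5.42%

(δQ/Q)² = (1·δp/p)² + (3·δy/y)² + (2·δx/x)²
  p term: (1×0.0224)² = 0.000503
  y term: (3×0.0788)² = 0.0559
  x term: (2×0.0284)² = 0.00323
Total = 0.0596. Share from x = 0.00323/0.0596 = 0.0542.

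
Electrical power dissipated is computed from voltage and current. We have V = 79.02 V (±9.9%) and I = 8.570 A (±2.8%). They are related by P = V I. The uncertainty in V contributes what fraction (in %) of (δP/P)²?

92.6%

(δP/P)² = (1·δV/V)² + (1·δI/I)²
  V term: (1×0.0990)² = 0.00980
  I term: (1×0.0280)² = 0.000784
Total = 0.0106. Share from V = 0.00980/0.0106 = 0.926.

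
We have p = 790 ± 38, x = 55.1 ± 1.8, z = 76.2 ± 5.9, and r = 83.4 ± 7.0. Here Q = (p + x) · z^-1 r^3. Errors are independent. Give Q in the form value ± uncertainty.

(6.43 ± 1.72) × 10^6

Let u = p + x = 845. δu = √(δp² + δx²) = √(1440 + 3.24) = 38.0, so δu/u = 0.0450.
Q is then a monomial in u, z, r:
δQ/Q = √((δu/u)² + (-1·δz/z)² + (3·δr/r)²) = √(0.00203 + 0.00600 + 0.0634) = 0.267
Q = 6.43e+06, so δQ = 0.267 × 6.43e+06 = 1.72e+06.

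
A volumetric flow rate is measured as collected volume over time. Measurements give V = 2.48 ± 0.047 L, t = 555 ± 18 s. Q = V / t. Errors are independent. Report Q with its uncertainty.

Since Q is a product/quotient, work with relative uncertainties:
  (1·δV/V)² = (1×0.0190)² = 0.000359;  (-1·δt/t)² = (-1×0.0324)² = 0.00105
δQ/Q = √(0.00141) = 0.0376
Q = 0.00447 L/s, so δQ = 0.0376 × 0.00447 = 0.000168 L/s.

0.00447 ± 0.000168 L/s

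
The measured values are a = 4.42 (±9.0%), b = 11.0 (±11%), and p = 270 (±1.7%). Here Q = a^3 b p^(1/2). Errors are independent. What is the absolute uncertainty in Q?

Each factor contributes (exponent × relative error)² to (δQ/Q)²:
  (3·δa/a)² = (3×0.0900)² = 0.0729;  (1·δb/b)² = (1×0.110)² = 0.0121;  (½·δp/p)² = (0.5×0.0170)² = 7.23e-05
δQ/Q = √(0.0851) = 0.292
Q = 15600, so δQ = 0.292 × 15600 = 4550.

4550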